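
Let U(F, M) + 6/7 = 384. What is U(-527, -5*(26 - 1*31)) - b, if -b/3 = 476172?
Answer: 10002294/7 ≈ 1.4289e+6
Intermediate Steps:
b = -1428516 (b = -3*476172 = -1428516)
U(F, M) = 2682/7 (U(F, M) = -6/7 + 384 = 2682/7)
U(-527, -5*(26 - 1*31)) - b = 2682/7 - 1*(-1428516) = 2682/7 + 1428516 = 10002294/7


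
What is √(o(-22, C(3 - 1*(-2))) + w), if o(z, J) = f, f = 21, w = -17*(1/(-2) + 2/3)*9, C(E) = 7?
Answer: 3*I*√2/2 ≈ 2.1213*I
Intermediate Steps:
w = -51/2 (w = -17*(1*(-½) + 2*(⅓))*9 = -17*(-½ + ⅔)*9 = -17*⅙*9 = -17/6*9 = -51/2 ≈ -25.500)
o(z, J) = 21
√(o(-22, C(3 - 1*(-2))) + w) = √(21 - 51/2) = √(-9/2) = 3*I*√2/2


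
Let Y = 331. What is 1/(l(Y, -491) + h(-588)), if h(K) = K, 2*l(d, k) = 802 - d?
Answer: -2/705 ≈ -0.0028369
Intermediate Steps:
l(d, k) = 401 - d/2 (l(d, k) = (802 - d)/2 = 401 - d/2)
1/(l(Y, -491) + h(-588)) = 1/((401 - 1/2*331) - 588) = 1/((401 - 331/2) - 588) = 1/(471/2 - 588) = 1/(-705/2) = -2/705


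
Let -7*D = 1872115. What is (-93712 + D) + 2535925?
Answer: 2174768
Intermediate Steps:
D = -267445 (D = -⅐*1872115 = -267445)
(-93712 + D) + 2535925 = (-93712 - 267445) + 2535925 = -361157 + 2535925 = 2174768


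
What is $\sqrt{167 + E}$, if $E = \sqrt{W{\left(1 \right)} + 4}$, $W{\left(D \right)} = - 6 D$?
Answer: $\sqrt{167 + i \sqrt{2}} \approx 12.923 + 0.05472 i$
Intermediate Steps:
$E = i \sqrt{2}$ ($E = \sqrt{\left(-6\right) 1 + 4} = \sqrt{-6 + 4} = \sqrt{-2} = i \sqrt{2} \approx 1.4142 i$)
$\sqrt{167 + E} = \sqrt{167 + i \sqrt{2}}$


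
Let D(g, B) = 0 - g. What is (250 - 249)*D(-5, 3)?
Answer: 5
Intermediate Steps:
D(g, B) = -g
(250 - 249)*D(-5, 3) = (250 - 249)*(-1*(-5)) = 1*5 = 5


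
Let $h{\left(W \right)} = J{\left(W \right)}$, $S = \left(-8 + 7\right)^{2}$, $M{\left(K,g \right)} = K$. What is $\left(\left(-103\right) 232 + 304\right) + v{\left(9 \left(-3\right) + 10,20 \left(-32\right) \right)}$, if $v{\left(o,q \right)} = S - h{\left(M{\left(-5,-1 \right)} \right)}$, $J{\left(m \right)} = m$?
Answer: $-23586$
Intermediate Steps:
$S = 1$ ($S = \left(-1\right)^{2} = 1$)
$h{\left(W \right)} = W$
$v{\left(o,q \right)} = 6$ ($v{\left(o,q \right)} = 1 - -5 = 1 + 5 = 6$)
$\left(\left(-103\right) 232 + 304\right) + v{\left(9 \left(-3\right) + 10,20 \left(-32\right) \right)} = \left(\left(-103\right) 232 + 304\right) + 6 = \left(-23896 + 304\right) + 6 = -23592 + 6 = -23586$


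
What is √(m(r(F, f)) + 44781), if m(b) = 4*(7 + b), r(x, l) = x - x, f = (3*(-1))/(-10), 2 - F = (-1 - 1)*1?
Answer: √44809 ≈ 211.68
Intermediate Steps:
F = 4 (F = 2 - (-1 - 1) = 2 - (-2) = 2 - 1*(-2) = 2 + 2 = 4)
f = 3/10 (f = -3*(-⅒) = 3/10 ≈ 0.30000)
r(x, l) = 0
m(b) = 28 + 4*b
√(m(r(F, f)) + 44781) = √((28 + 4*0) + 44781) = √((28 + 0) + 44781) = √(28 + 44781) = √44809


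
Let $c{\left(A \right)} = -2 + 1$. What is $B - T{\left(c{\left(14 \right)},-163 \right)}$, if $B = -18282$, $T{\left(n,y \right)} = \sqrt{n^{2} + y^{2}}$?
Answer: $-18282 - \sqrt{26570} \approx -18445.0$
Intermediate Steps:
$c{\left(A \right)} = -1$
$B - T{\left(c{\left(14 \right)},-163 \right)} = -18282 - \sqrt{\left(-1\right)^{2} + \left(-163\right)^{2}} = -18282 - \sqrt{1 + 26569} = -18282 - \sqrt{26570}$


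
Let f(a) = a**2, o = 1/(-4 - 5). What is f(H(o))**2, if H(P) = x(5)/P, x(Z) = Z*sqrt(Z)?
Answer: 102515625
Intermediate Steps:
x(Z) = Z**(3/2)
o = -1/9 (o = 1/(-9) = -1/9 ≈ -0.11111)
H(P) = 5*sqrt(5)/P (H(P) = 5**(3/2)/P = (5*sqrt(5))/P = 5*sqrt(5)/P)
f(H(o))**2 = ((5*sqrt(5)/(-1/9))**2)**2 = ((5*sqrt(5)*(-9))**2)**2 = ((-45*sqrt(5))**2)**2 = 10125**2 = 102515625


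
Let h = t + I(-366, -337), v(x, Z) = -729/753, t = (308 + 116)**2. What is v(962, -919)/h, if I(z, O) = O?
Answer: -81/15013063 ≈ -5.3953e-6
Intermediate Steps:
t = 179776 (t = 424**2 = 179776)
v(x, Z) = -243/251 (v(x, Z) = -729*1/753 = -243/251)
h = 179439 (h = 179776 - 337 = 179439)
v(962, -919)/h = -243/251/179439 = -243/251*1/179439 = -81/15013063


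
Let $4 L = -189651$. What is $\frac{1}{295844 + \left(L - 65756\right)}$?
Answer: $\frac{4}{730701} \approx 5.4742 \cdot 10^{-6}$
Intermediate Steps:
$L = - \frac{189651}{4}$ ($L = \frac{1}{4} \left(-189651\right) = - \frac{189651}{4} \approx -47413.0$)
$\frac{1}{295844 + \left(L - 65756\right)} = \frac{1}{295844 - \frac{452675}{4}} = \frac{1}{\frac{730701}{4}} = \frac{4}{730701}$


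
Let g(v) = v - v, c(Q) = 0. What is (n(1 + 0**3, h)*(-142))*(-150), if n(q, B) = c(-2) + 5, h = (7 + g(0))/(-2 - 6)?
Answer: 106500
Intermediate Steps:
g(v) = 0
h = -7/8 (h = (7 + 0)/(-2 - 6) = 7/(-8) = 7*(-1/8) = -7/8 ≈ -0.87500)
n(q, B) = 5 (n(q, B) = 0 + 5 = 5)
(n(1 + 0**3, h)*(-142))*(-150) = (5*(-142))*(-150) = -710*(-150) = 106500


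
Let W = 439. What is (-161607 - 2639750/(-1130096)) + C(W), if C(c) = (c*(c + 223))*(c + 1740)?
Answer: 357729073355595/565048 ≈ 6.3310e+8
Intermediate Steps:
C(c) = c*(223 + c)*(1740 + c) (C(c) = (c*(223 + c))*(1740 + c) = c*(223 + c)*(1740 + c))
(-161607 - 2639750/(-1130096)) + C(W) = (-161607 - 2639750/(-1130096)) + 439*(388020 + 439² + 1963*439) = (-161607 - 2639750*(-1/1130096)) + 439*(388020 + 192721 + 861757) = (-161607 + 1319875/565048) + 439*1442498 = -91314392261/565048 + 633256622 = 357729073355595/565048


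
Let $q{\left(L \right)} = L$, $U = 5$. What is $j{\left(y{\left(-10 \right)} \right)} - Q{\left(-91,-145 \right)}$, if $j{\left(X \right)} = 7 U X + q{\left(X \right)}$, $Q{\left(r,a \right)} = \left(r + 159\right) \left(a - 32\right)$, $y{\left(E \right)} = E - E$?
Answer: $12036$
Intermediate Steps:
$y{\left(E \right)} = 0$
$Q{\left(r,a \right)} = \left(-32 + a\right) \left(159 + r\right)$ ($Q{\left(r,a \right)} = \left(159 + r\right) \left(-32 + a\right) = \left(-32 + a\right) \left(159 + r\right)$)
$j{\left(X \right)} = 36 X$ ($j{\left(X \right)} = 7 \cdot 5 X + X = 35 X + X = 36 X$)
$j{\left(y{\left(-10 \right)} \right)} - Q{\left(-91,-145 \right)} = 36 \cdot 0 - \left(-5088 - -2912 + 159 \left(-145\right) - -13195\right) = 0 - \left(-5088 + 2912 - 23055 + 13195\right) = 0 - -12036 = 0 + 12036 = 12036$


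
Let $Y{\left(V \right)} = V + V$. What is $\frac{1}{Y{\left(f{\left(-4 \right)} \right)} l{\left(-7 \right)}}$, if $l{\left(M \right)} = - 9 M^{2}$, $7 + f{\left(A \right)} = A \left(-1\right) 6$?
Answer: $- \frac{1}{14994} \approx -6.6693 \cdot 10^{-5}$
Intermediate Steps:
$f{\left(A \right)} = -7 - 6 A$ ($f{\left(A \right)} = -7 + A \left(-1\right) 6 = -7 + - A 6 = -7 - 6 A$)
$Y{\left(V \right)} = 2 V$
$\frac{1}{Y{\left(f{\left(-4 \right)} \right)} l{\left(-7 \right)}} = \frac{1}{2 \left(-7 - -24\right) \left(- 9 \left(-7\right)^{2}\right)} = \frac{1}{2 \left(-7 + 24\right) \left(\left(-9\right) 49\right)} = \frac{1}{2 \cdot 17 \left(-441\right)} = \frac{1}{34 \left(-441\right)} = \frac{1}{-14994} = - \frac{1}{14994}$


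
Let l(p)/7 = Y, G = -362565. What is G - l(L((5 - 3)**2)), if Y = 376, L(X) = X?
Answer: -365197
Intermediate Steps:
l(p) = 2632 (l(p) = 7*376 = 2632)
G - l(L((5 - 3)**2)) = -362565 - 1*2632 = -362565 - 2632 = -365197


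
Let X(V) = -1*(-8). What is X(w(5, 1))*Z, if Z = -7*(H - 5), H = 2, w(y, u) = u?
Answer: 168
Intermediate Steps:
X(V) = 8
Z = 21 (Z = -7*(2 - 5) = -7*(-3) = 21)
X(w(5, 1))*Z = 8*21 = 168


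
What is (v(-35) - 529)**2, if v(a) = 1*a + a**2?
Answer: 436921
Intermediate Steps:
v(a) = a + a**2
(v(-35) - 529)**2 = (-35*(1 - 35) - 529)**2 = (-35*(-34) - 529)**2 = (1190 - 529)**2 = 661**2 = 436921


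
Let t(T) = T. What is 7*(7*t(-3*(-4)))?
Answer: 588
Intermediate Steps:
7*(7*t(-3*(-4))) = 7*(7*(-3*(-4))) = 7*(7*12) = 7*84 = 588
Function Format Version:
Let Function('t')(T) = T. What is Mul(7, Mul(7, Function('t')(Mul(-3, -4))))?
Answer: 588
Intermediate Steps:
Mul(7, Mul(7, Function('t')(Mul(-3, -4)))) = Mul(7, Mul(7, Mul(-3, -4))) = Mul(7, Mul(7, 12)) = Mul(7, 84) = 588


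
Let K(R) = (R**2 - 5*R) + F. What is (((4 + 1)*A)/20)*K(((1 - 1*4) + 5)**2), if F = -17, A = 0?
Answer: 0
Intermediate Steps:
K(R) = -17 + R**2 - 5*R (K(R) = (R**2 - 5*R) - 17 = -17 + R**2 - 5*R)
(((4 + 1)*A)/20)*K(((1 - 1*4) + 5)**2) = (((4 + 1)*0)/20)*(-17 + (((1 - 1*4) + 5)**2)**2 - 5*((1 - 1*4) + 5)**2) = ((5*0)*(1/20))*(-17 + (((1 - 4) + 5)**2)**2 - 5*((1 - 4) + 5)**2) = (0*(1/20))*(-17 + ((-3 + 5)**2)**2 - 5*(-3 + 5)**2) = 0*(-17 + (2**2)**2 - 5*2**2) = 0*(-17 + 4**2 - 5*4) = 0*(-17 + 16 - 20) = 0*(-21) = 0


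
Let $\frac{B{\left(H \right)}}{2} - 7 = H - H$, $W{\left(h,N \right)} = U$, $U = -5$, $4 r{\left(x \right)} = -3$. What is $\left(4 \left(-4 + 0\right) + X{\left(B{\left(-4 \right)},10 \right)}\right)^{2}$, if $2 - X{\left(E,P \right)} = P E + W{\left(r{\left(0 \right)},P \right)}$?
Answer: $22201$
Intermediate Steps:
$r{\left(x \right)} = - \frac{3}{4}$ ($r{\left(x \right)} = \frac{1}{4} \left(-3\right) = - \frac{3}{4}$)
$W{\left(h,N \right)} = -5$
$B{\left(H \right)} = 14$ ($B{\left(H \right)} = 14 + 2 \left(H - H\right) = 14 + 2 \cdot 0 = 14 + 0 = 14$)
$X{\left(E,P \right)} = 7 - E P$ ($X{\left(E,P \right)} = 2 - \left(P E - 5\right) = 2 - \left(E P - 5\right) = 2 - \left(-5 + E P\right) = 7 - E P$)
$\left(4 \left(-4 + 0\right) + X{\left(B{\left(-4 \right)},10 \right)}\right)^{2} = \left(4 \left(-4 + 0\right) + \left(7 - 14 \cdot 10\right)\right)^{2} = \left(4 \left(-4\right) + \left(7 - 140\right)\right)^{2} = \left(-16 - 133\right)^{2} = \left(-149\right)^{2} = 22201$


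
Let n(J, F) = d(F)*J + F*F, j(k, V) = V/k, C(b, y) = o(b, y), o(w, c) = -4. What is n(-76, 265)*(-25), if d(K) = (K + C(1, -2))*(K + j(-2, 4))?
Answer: 128666075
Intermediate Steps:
C(b, y) = -4
d(K) = (-4 + K)*(-2 + K) (d(K) = (K - 4)*(K + 4/(-2)) = (-4 + K)*(K + 4*(-½)) = (-4 + K)*(K - 2) = (-4 + K)*(-2 + K))
n(J, F) = F² + J*(8 + F² - 6*F) (n(J, F) = (8 + F² - 6*F)*J + F*F = J*(8 + F² - 6*F) + F² = F² + J*(8 + F² - 6*F))
n(-76, 265)*(-25) = (265² - 76*(8 + 265² - 6*265))*(-25) = (70225 - 76*(8 + 70225 - 1590))*(-25) = (70225 - 76*68643)*(-25) = (70225 - 5216868)*(-25) = -5146643*(-25) = 128666075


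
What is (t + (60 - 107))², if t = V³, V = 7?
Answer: 87616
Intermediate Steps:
t = 343 (t = 7³ = 343)
(t + (60 - 107))² = (343 + (60 - 107))² = (343 - 47)² = 296² = 87616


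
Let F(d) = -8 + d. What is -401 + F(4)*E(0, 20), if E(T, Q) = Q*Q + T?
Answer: -2001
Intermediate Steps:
E(T, Q) = T + Q² (E(T, Q) = Q² + T = T + Q²)
-401 + F(4)*E(0, 20) = -401 + (-8 + 4)*(0 + 20²) = -401 - 4*(0 + 400) = -401 - 4*400 = -401 - 1600 = -2001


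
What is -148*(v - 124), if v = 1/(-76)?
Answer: 348725/19 ≈ 18354.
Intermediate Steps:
v = -1/76 ≈ -0.013158
-148*(v - 124) = -148*(-1/76 - 124) = -148*(-9425/76) = 348725/19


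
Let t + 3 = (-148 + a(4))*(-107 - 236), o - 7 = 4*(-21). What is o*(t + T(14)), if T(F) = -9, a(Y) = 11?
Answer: -3617383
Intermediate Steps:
o = -77 (o = 7 + 4*(-21) = 7 - 84 = -77)
t = 46988 (t = -3 + (-148 + 11)*(-107 - 236) = -3 - 137*(-343) = -3 + 46991 = 46988)
o*(t + T(14)) = -77*(46988 - 9) = -77*46979 = -3617383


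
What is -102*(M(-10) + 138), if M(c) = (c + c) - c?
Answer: -13056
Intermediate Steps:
M(c) = c (M(c) = 2*c - c = c)
-102*(M(-10) + 138) = -102*(-10 + 138) = -102*128 = -13056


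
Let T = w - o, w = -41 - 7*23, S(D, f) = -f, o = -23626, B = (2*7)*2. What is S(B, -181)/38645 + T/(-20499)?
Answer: -300503387/264061285 ≈ -1.1380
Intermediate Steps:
B = 28 (B = 14*2 = 28)
w = -202 (w = -41 - 161 = -202)
T = 23424 (T = -202 - 1*(-23626) = -202 + 23626 = 23424)
S(B, -181)/38645 + T/(-20499) = -1*(-181)/38645 + 23424/(-20499) = 181*(1/38645) + 23424*(-1/20499) = 181/38645 - 7808/6833 = -300503387/264061285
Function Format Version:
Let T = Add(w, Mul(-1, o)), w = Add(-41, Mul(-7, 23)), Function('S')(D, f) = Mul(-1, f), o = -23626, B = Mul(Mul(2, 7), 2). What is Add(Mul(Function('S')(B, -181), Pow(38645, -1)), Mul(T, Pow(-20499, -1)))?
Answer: Rational(-300503387, 264061285) ≈ -1.1380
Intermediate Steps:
B = 28 (B = Mul(14, 2) = 28)
w = -202 (w = Add(-41, -161) = -202)
T = 23424 (T = Add(-202, Mul(-1, -23626)) = Add(-202, 23626) = 23424)
Add(Mul(Function('S')(B, -181), Pow(38645, -1)), Mul(T, Pow(-20499, -1))) = Add(Mul(Mul(-1, -181), Pow(38645, -1)), Mul(23424, Pow(-20499, -1))) = Add(Mul(181, Rational(1, 38645)), Mul(23424, Rational(-1, 20499))) = Add(Rational(181, 38645), Rational(-7808, 6833)) = Rational(-300503387, 264061285)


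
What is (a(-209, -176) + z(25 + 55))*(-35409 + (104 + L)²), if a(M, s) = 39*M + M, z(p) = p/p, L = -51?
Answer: 272503400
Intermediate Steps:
z(p) = 1
a(M, s) = 40*M
(a(-209, -176) + z(25 + 55))*(-35409 + (104 + L)²) = (40*(-209) + 1)*(-35409 + (104 - 51)²) = (-8360 + 1)*(-35409 + 53²) = -8359*(-35409 + 2809) = -8359*(-32600) = 272503400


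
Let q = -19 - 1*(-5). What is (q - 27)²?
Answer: 1681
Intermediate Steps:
q = -14 (q = -19 + 5 = -14)
(q - 27)² = (-14 - 27)² = (-41)² = 1681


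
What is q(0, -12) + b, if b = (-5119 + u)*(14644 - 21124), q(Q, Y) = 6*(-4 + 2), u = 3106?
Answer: 13044228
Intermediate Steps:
q(Q, Y) = -12 (q(Q, Y) = 6*(-2) = -12)
b = 13044240 (b = (-5119 + 3106)*(14644 - 21124) = -2013*(-6480) = 13044240)
q(0, -12) + b = -12 + 13044240 = 13044228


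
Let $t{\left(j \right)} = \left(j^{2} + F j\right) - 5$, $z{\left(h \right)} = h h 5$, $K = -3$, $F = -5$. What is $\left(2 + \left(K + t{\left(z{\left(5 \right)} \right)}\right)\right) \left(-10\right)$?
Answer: $-149940$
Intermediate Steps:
$z{\left(h \right)} = 5 h^{2}$ ($z{\left(h \right)} = h^{2} \cdot 5 = 5 h^{2}$)
$t{\left(j \right)} = -5 + j^{2} - 5 j$ ($t{\left(j \right)} = \left(j^{2} - 5 j\right) - 5 = -5 + j^{2} - 5 j$)
$\left(2 + \left(K + t{\left(z{\left(5 \right)} \right)}\right)\right) \left(-10\right) = \left(2 - \left(-15617 + 5 \cdot 5 \cdot 5^{2}\right)\right) \left(-10\right) = \left(2 - \left(-15617 + 5 \cdot 5 \cdot 25\right)\right) \left(-10\right) = \left(2 - -14992\right) \left(-10\right) = \left(2 + \left(-3 + 14995\right)\right) \left(-10\right) = \left(2 + 14992\right) \left(-10\right) = 14994 \left(-10\right) = -149940$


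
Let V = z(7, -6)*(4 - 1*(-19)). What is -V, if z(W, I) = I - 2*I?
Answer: -138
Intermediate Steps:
z(W, I) = -I
V = 138 (V = (-1*(-6))*(4 - 1*(-19)) = 6*(4 + 19) = 6*23 = 138)
-V = -1*138 = -138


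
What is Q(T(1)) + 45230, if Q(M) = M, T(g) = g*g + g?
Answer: 45232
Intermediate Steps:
T(g) = g + g² (T(g) = g² + g = g + g²)
Q(T(1)) + 45230 = 1*(1 + 1) + 45230 = 1*2 + 45230 = 2 + 45230 = 45232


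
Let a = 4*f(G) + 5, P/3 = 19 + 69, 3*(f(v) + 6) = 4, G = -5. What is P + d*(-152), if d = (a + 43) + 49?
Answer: -34928/3 ≈ -11643.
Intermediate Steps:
f(v) = -14/3 (f(v) = -6 + (⅓)*4 = -6 + 4/3 = -14/3)
P = 264 (P = 3*(19 + 69) = 3*88 = 264)
a = -41/3 (a = 4*(-14/3) + 5 = -56/3 + 5 = -41/3 ≈ -13.667)
d = 235/3 (d = (-41/3 + 43) + 49 = 88/3 + 49 = 235/3 ≈ 78.333)
P + d*(-152) = 264 + (235/3)*(-152) = 264 - 35720/3 = -34928/3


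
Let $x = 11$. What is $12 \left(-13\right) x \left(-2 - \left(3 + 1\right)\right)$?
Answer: $10296$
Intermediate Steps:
$12 \left(-13\right) x \left(-2 - \left(3 + 1\right)\right) = 12 \left(-13\right) 11 \left(-2 - \left(3 + 1\right)\right) = \left(-156\right) 11 \left(-2 - 4\right) = - 1716 \left(-2 - 4\right) = \left(-1716\right) \left(-6\right) = 10296$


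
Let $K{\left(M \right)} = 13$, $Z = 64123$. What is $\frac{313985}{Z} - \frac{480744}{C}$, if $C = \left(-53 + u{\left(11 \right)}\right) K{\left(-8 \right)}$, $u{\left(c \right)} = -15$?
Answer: $\frac{7776077563}{14171183} \approx 548.72$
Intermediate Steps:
$C = -884$ ($C = \left(-53 - 15\right) 13 = \left(-68\right) 13 = -884$)
$\frac{313985}{Z} - \frac{480744}{C} = \frac{313985}{64123} - \frac{480744}{-884} = 313985 \cdot \frac{1}{64123} - - \frac{120186}{221} = \frac{313985}{64123} + \frac{120186}{221} = \frac{7776077563}{14171183}$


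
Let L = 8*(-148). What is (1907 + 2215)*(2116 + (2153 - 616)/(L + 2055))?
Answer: 7603329906/871 ≈ 8.7294e+6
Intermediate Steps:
L = -1184
(1907 + 2215)*(2116 + (2153 - 616)/(L + 2055)) = (1907 + 2215)*(2116 + (2153 - 616)/(-1184 + 2055)) = 4122*(2116 + 1537/871) = 4122*(1844573/871) = 7603329906/871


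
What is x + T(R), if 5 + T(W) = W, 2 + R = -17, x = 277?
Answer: 253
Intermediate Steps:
R = -19 (R = -2 - 17 = -19)
T(W) = -5 + W
x + T(R) = 277 + (-5 - 19) = 277 - 24 = 253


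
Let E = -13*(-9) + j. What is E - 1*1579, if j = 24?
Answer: -1438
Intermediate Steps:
E = 141 (E = -13*(-9) + 24 = 117 + 24 = 141)
E - 1*1579 = 141 - 1*1579 = 141 - 1579 = -1438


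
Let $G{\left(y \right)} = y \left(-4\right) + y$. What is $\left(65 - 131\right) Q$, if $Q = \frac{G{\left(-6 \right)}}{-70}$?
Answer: $\frac{594}{35} \approx 16.971$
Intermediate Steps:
$G{\left(y \right)} = - 3 y$ ($G{\left(y \right)} = - 4 y + y = - 3 y$)
$Q = - \frac{9}{35}$ ($Q = \frac{\left(-3\right) \left(-6\right)}{-70} = 18 \left(- \frac{1}{70}\right) = - \frac{9}{35} \approx -0.25714$)
$\left(65 - 131\right) Q = \left(65 - 131\right) \left(- \frac{9}{35}\right) = \left(-66\right) \left(- \frac{9}{35}\right) = \frac{594}{35}$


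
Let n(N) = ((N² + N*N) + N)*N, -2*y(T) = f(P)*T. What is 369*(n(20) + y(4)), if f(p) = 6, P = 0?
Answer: 6047172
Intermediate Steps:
y(T) = -3*T
n(N) = N*(N + 2*N²) (n(N) = ((N² + N²) + N)*N = (2*N² + N)*N = (N + 2*N²)*N = N*(N + 2*N²))
369*(n(20) + y(4)) = 369*(20²*(1 + 2*20) - 3*4) = 369*(400*(1 + 40) - 12) = 369*(400*41 - 12) = 369*(16400 - 12) = 369*16388 = 6047172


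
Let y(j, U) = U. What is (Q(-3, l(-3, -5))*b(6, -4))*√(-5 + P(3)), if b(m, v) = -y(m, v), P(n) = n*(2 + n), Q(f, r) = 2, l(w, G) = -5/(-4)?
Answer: 8*√10 ≈ 25.298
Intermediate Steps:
l(w, G) = 5/4 (l(w, G) = -5*(-¼) = 5/4)
b(m, v) = -v
(Q(-3, l(-3, -5))*b(6, -4))*√(-5 + P(3)) = (2*(-1*(-4)))*√(-5 + 3*(2 + 3)) = (2*4)*√(-5 + 3*5) = 8*√(-5 + 15) = 8*√10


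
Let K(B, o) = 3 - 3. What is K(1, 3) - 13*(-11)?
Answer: 143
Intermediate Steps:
K(B, o) = 0
K(1, 3) - 13*(-11) = 0 - 13*(-11) = 0 + 143 = 143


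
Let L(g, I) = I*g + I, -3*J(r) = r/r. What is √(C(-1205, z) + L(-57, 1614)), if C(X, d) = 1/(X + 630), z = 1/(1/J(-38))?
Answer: I*√1195328423/115 ≈ 300.64*I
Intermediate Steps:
J(r) = -⅓ (J(r) = -r/(3*r) = -⅓*1 = -⅓)
L(g, I) = I + I*g
z = -⅓ (z = 1/(1/(-⅓)) = 1/(-3) = -⅓ ≈ -0.33333)
C(X, d) = 1/(630 + X)
√(C(-1205, z) + L(-57, 1614)) = √(1/(630 - 1205) + 1614*(1 - 57)) = √(1/(-575) + 1614*(-56)) = √(-1/575 - 90384) = √(-51970801/575) = I*√1195328423/115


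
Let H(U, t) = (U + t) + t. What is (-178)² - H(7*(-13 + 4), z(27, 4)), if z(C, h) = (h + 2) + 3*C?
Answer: 31573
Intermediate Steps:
z(C, h) = 2 + h + 3*C (z(C, h) = (2 + h) + 3*C = 2 + h + 3*C)
H(U, t) = U + 2*t
(-178)² - H(7*(-13 + 4), z(27, 4)) = (-178)² - (7*(-13 + 4) + 2*(2 + 4 + 3*27)) = 31684 - (7*(-9) + 2*(2 + 4 + 81)) = 31684 - (-63 + 2*87) = 31684 - (-63 + 174) = 31684 - 1*111 = 31684 - 111 = 31573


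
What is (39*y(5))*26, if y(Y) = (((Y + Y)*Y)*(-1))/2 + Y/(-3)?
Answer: -27040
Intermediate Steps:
y(Y) = -Y**2 - Y/3 (y(Y) = (((2*Y)*Y)*(-1))*(1/2) + Y*(-1/3) = ((2*Y**2)*(-1))*(1/2) - Y/3 = -2*Y**2*(1/2) - Y/3 = -Y**2 - Y/3)
(39*y(5))*26 = (39*(-1*5*(1/3 + 5)))*26 = (39*(-1*5*16/3))*26 = (39*(-80/3))*26 = -1040*26 = -27040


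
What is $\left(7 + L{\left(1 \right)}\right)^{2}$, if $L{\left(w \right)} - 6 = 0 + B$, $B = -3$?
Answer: $100$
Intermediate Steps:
$L{\left(w \right)} = 3$ ($L{\left(w \right)} = 6 + \left(0 - 3\right) = 6 - 3 = 3$)
$\left(7 + L{\left(1 \right)}\right)^{2} = \left(7 + 3\right)^{2} = 10^{2} = 100$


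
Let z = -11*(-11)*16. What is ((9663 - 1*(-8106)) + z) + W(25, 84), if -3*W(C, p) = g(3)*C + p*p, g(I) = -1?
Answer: 52084/3 ≈ 17361.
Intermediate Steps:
W(C, p) = -p**2/3 + C/3 (W(C, p) = -(-C + p*p)/3 = -(-C + p**2)/3 = -(p**2 - C)/3 = -p**2/3 + C/3)
z = 1936 (z = 121*16 = 1936)
((9663 - 1*(-8106)) + z) + W(25, 84) = ((9663 - 1*(-8106)) + 1936) + (-1/3*84**2 + (1/3)*25) = ((9663 + 8106) + 1936) + (-1/3*7056 + 25/3) = (17769 + 1936) + (-2352 + 25/3) = 19705 - 7031/3 = 52084/3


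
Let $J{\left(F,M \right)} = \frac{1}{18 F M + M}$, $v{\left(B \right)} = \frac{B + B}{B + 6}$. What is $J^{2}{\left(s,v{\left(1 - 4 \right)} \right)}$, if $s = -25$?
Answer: $\frac{1}{806404} \approx 1.2401 \cdot 10^{-6}$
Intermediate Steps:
$v{\left(B \right)} = \frac{2 B}{6 + B}$
$J{\left(F,M \right)} = \frac{1}{M + 18 F M}$ ($J{\left(F,M \right)} = \frac{1}{18 F M + M} = \frac{1}{M + 18 F M}$)
$J^{2}{\left(s,v{\left(1 - 4 \right)} \right)} = \left(\frac{1}{\frac{2 \left(1 - 4\right)}{6 + \left(1 - 4\right)} \left(1 + 18 \left(-25\right)\right)}\right)^{2} = \left(\frac{1}{2 \left(-3\right) \frac{1}{6 - 3} \left(1 - 450\right)}\right)^{2} = \left(\frac{1}{2 \left(-3\right) \frac{1}{3} \left(-449\right)}\right)^{2} = \left(\frac{1}{2 \left(-3\right) \frac{1}{3}} \left(- \frac{1}{449}\right)\right)^{2} = \left(\frac{1}{-2} \left(- \frac{1}{449}\right)\right)^{2} = \left(\left(- \frac{1}{2}\right) \left(- \frac{1}{449}\right)\right)^{2} = \left(\frac{1}{898}\right)^{2} = \frac{1}{806404}$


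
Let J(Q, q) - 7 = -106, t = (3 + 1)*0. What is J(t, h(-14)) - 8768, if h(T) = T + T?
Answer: -8867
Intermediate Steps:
t = 0 (t = 4*0 = 0)
h(T) = 2*T
J(Q, q) = -99 (J(Q, q) = 7 - 106 = -99)
J(t, h(-14)) - 8768 = -99 - 8768 = -8867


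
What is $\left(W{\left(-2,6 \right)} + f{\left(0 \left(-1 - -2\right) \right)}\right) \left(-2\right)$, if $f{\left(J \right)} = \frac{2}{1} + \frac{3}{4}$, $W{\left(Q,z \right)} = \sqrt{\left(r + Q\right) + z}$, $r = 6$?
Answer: $- \frac{11}{2} - 2 \sqrt{10} \approx -11.825$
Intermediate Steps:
$W{\left(Q,z \right)} = \sqrt{6 + Q + z}$ ($W{\left(Q,z \right)} = \sqrt{\left(6 + Q\right) + z} = \sqrt{6 + Q + z}$)
$f{\left(J \right)} = \frac{11}{4}$ ($f{\left(J \right)} = 2 \cdot 1 + 3 \cdot \frac{1}{4} = 2 + \frac{3}{4} = \frac{11}{4}$)
$\left(W{\left(-2,6 \right)} + f{\left(0 \left(-1 - -2\right) \right)}\right) \left(-2\right) = \left(\sqrt{6 - 2 + 6} + \frac{11}{4}\right) \left(-2\right) = \left(\sqrt{10} + \frac{11}{4}\right) \left(-2\right) = \left(\frac{11}{4} + \sqrt{10}\right) \left(-2\right) = - \frac{11}{2} - 2 \sqrt{10}$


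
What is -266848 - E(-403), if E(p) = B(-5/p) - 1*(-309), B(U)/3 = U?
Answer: -107664286/403 ≈ -2.6716e+5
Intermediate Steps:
B(U) = 3*U
E(p) = 309 - 15/p (E(p) = 3*(-5/p) - 1*(-309) = -15/p + 309 = 309 - 15/p)
-266848 - E(-403) = -266848 - (309 - 15/(-403)) = -266848 - (309 - 15*(-1/403)) = -266848 - (309 + 15/403) = -266848 - 1*124542/403 = -266848 - 124542/403 = -107664286/403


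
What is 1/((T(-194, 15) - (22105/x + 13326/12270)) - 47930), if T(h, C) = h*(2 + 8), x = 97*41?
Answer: -8132965/405645002192 ≈ -2.0049e-5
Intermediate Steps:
x = 3977
T(h, C) = 10*h (T(h, C) = h*10 = 10*h)
1/((T(-194, 15) - (22105/x + 13326/12270)) - 47930) = 1/((10*(-194) - (22105/3977 + 13326/12270)) - 47930) = 1/((-1940 - (22105*(1/3977) + 13326*(1/12270))) - 47930) = 1/((-1940 - (22105/3977 + 2221/2045)) - 47930) = 1/((-1940 - 1*54037642/8132965) - 47930) = 1/((-1940 - 54037642/8132965) - 47930) = 1/(-15831989742/8132965 - 47930) = 1/(-405645002192/8132965) = -8132965/405645002192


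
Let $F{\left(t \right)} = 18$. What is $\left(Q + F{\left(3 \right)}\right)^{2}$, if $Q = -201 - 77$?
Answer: $67600$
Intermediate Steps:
$Q = -278$ ($Q = -201 - 77 = -278$)
$\left(Q + F{\left(3 \right)}\right)^{2} = \left(-278 + 18\right)^{2} = \left(-260\right)^{2} = 67600$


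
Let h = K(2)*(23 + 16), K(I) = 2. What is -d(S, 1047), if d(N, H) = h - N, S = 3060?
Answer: 2982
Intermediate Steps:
h = 78 (h = 2*(23 + 16) = 2*39 = 78)
d(N, H) = 78 - N
-d(S, 1047) = -(78 - 1*3060) = -(78 - 3060) = -1*(-2982) = 2982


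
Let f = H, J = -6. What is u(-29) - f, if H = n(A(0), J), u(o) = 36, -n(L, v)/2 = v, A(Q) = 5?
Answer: 24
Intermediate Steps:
n(L, v) = -2*v
H = 12 (H = -2*(-6) = 12)
f = 12
u(-29) - f = 36 - 1*12 = 36 - 12 = 24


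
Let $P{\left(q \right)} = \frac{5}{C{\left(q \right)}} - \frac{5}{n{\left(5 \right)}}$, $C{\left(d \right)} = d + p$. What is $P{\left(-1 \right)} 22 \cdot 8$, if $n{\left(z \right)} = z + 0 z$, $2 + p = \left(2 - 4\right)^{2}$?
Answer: $704$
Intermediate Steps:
$p = 2$ ($p = -2 + \left(2 - 4\right)^{2} = -2 + \left(-2\right)^{2} = -2 + 4 = 2$)
$n{\left(z \right)} = z$ ($n{\left(z \right)} = z + 0 = z$)
$C{\left(d \right)} = 2 + d$ ($C{\left(d \right)} = d + 2 = 2 + d$)
$P{\left(q \right)} = -1 + \frac{5}{2 + q}$ ($P{\left(q \right)} = \frac{5}{2 + q} - \frac{5}{5} = \frac{5}{2 + q} - 1 = -1 + \frac{5}{2 + q}$)
$P{\left(-1 \right)} 22 \cdot 8 = \frac{3 - -1}{2 - 1} \cdot 22 \cdot 8 = \frac{3 + 1}{1} \cdot 22 \cdot 8 = 1 \cdot 4 \cdot 22 \cdot 8 = 4 \cdot 22 \cdot 8 = 88 \cdot 8 = 704$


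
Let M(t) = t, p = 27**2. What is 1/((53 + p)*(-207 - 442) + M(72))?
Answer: -1/507446 ≈ -1.9707e-6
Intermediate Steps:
p = 729
1/((53 + p)*(-207 - 442) + M(72)) = 1/((53 + 729)*(-207 - 442) + 72) = 1/(782*(-649) + 72) = 1/(-507518 + 72) = 1/(-507446) = -1/507446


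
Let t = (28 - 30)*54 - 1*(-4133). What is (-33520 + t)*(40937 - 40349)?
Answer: -17343060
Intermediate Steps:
t = 4025 (t = -2*54 + 4133 = -108 + 4133 = 4025)
(-33520 + t)*(40937 - 40349) = (-33520 + 4025)*(40937 - 40349) = -29495*588 = -17343060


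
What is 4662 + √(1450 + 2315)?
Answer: 4662 + √3765 ≈ 4723.4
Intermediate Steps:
4662 + √(1450 + 2315) = 4662 + √3765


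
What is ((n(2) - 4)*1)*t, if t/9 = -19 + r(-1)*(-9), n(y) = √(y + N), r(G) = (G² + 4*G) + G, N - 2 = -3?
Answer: -459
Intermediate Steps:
N = -1 (N = 2 - 3 = -1)
r(G) = G² + 5*G
n(y) = √(-1 + y) (n(y) = √(y - 1) = √(-1 + y))
t = 153 (t = 9*(-19 - (5 - 1)*(-9)) = 9*(-19 - 1*4*(-9)) = 9*(-19 - 4*(-9)) = 9*(-19 + 36) = 9*17 = 153)
((n(2) - 4)*1)*t = ((√(-1 + 2) - 4)*1)*153 = ((√1 - 4)*1)*153 = ((1 - 4)*1)*153 = -3*1*153 = -3*153 = -459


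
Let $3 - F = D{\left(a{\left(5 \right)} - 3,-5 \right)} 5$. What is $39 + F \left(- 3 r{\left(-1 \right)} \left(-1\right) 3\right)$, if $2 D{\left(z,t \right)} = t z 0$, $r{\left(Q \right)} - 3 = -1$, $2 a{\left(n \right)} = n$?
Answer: $93$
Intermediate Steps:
$a{\left(n \right)} = \frac{n}{2}$
$r{\left(Q \right)} = 2$ ($r{\left(Q \right)} = 3 - 1 = 2$)
$D{\left(z,t \right)} = 0$ ($D{\left(z,t \right)} = \frac{t z 0}{2} = \frac{1}{2} \cdot 0 = 0$)
$F = 3$ ($F = 3 - 0 \cdot 5 = 3 - 0 = 3 + 0 = 3$)
$39 + F \left(- 3 r{\left(-1 \right)} \left(-1\right) 3\right) = 39 + 3 \left(- 3 \cdot 2 \left(-1\right) 3\right) = 39 + 3 \left(- 3 \left(\left(-2\right) 3\right)\right) = 39 + 3 \left(\left(-3\right) \left(-6\right)\right) = 39 + 3 \cdot 18 = 39 + 54 = 93$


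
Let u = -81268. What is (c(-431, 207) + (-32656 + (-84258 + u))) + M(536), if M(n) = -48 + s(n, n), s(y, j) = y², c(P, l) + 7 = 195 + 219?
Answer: 89473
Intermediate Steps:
c(P, l) = 407 (c(P, l) = -7 + (195 + 219) = -7 + 414 = 407)
M(n) = -48 + n²
(c(-431, 207) + (-32656 + (-84258 + u))) + M(536) = (407 + (-32656 + (-84258 - 81268))) + (-48 + 536²) = (407 + (-32656 - 165526)) + (-48 + 287296) = (407 - 198182) + 287248 = -197775 + 287248 = 89473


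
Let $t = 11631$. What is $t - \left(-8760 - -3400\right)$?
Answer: $16991$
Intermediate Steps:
$t - \left(-8760 - -3400\right) = 11631 - \left(-8760 - -3400\right) = 11631 - \left(-8760 + 3400\right) = 11631 - -5360 = 11631 + 5360 = 16991$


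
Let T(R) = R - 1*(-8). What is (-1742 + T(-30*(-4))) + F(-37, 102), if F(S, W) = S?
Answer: -1651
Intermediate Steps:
T(R) = 8 + R (T(R) = R + 8 = 8 + R)
(-1742 + T(-30*(-4))) + F(-37, 102) = (-1742 + (8 - 30*(-4))) - 37 = (-1742 + (8 + 120)) - 37 = (-1742 + 128) - 37 = -1614 - 37 = -1651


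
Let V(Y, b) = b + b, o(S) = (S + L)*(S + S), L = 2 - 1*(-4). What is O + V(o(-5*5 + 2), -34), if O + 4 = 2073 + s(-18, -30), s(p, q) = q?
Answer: 1971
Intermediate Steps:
L = 6 (L = 2 + 4 = 6)
o(S) = 2*S*(6 + S) (o(S) = (S + 6)*(S + S) = (6 + S)*(2*S) = 2*S*(6 + S))
V(Y, b) = 2*b
O = 2039 (O = -4 + (2073 - 30) = -4 + 2043 = 2039)
O + V(o(-5*5 + 2), -34) = 2039 + 2*(-34) = 2039 - 68 = 1971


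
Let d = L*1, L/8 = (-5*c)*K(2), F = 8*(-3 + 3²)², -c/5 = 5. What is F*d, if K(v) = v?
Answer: 576000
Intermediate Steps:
c = -25 (c = -5*5 = -25)
F = 288 (F = 8*(-3 + 9)² = 8*6² = 8*36 = 288)
L = 2000 (L = 8*(-5*(-25)*2) = 8*(125*2) = 8*250 = 2000)
d = 2000 (d = 2000*1 = 2000)
F*d = 288*2000 = 576000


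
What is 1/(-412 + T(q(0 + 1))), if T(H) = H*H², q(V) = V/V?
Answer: -1/411 ≈ -0.0024331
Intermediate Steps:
q(V) = 1
T(H) = H³
1/(-412 + T(q(0 + 1))) = 1/(-412 + 1³) = 1/(-412 + 1) = 1/(-411) = -1/411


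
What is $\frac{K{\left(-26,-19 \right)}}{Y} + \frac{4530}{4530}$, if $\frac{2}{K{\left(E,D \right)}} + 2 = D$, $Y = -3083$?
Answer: $\frac{64745}{64743} \approx 1.0$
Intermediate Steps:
$K{\left(E,D \right)} = \frac{2}{-2 + D}$
$\frac{K{\left(-26,-19 \right)}}{Y} + \frac{4530}{4530} = \frac{2 \frac{1}{-2 - 19}}{-3083} + \frac{4530}{4530} = \frac{2}{-21} \left(- \frac{1}{3083}\right) + 4530 \cdot \frac{1}{4530} = 2 \left(- \frac{1}{21}\right) \left(- \frac{1}{3083}\right) + 1 = \left(- \frac{2}{21}\right) \left(- \frac{1}{3083}\right) + 1 = \frac{2}{64743} + 1 = \frac{64745}{64743}$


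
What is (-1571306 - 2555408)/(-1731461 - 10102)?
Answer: 4126714/1741563 ≈ 2.3695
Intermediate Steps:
(-1571306 - 2555408)/(-1731461 - 10102) = -4126714/(-1741563) = -4126714*(-1/1741563) = 4126714/1741563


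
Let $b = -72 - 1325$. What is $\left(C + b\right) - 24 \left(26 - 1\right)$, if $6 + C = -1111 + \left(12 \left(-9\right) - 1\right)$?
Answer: $-3223$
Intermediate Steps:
$C = -1226$ ($C = -6 + \left(-1111 + \left(12 \left(-9\right) - 1\right)\right) = -6 - 1220 = -1226$)
$b = -1397$
$\left(C + b\right) - 24 \left(26 - 1\right) = \left(-1226 - 1397\right) - 24 \left(26 - 1\right) = -2623 - 600 = -3223$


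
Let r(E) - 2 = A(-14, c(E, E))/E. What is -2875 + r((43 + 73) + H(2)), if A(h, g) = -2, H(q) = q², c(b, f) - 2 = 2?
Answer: -172381/60 ≈ -2873.0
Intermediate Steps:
c(b, f) = 4 (c(b, f) = 2 + 2 = 4)
r(E) = 2 - 2/E
-2875 + r((43 + 73) + H(2)) = -2875 + (2 - 2/((43 + 73) + 2²)) = -2875 + (2 - 2/(116 + 4)) = -2875 + (2 - 2/120) = -2875 + (2 - 2*1/120) = -2875 + (2 - 1/60) = -2875 + 119/60 = -172381/60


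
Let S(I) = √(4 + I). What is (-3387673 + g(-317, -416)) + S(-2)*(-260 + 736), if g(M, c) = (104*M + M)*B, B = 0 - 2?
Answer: -3321103 + 476*√2 ≈ -3.3204e+6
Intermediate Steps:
B = -2
g(M, c) = -210*M (g(M, c) = (104*M + M)*(-2) = (105*M)*(-2) = -210*M)
(-3387673 + g(-317, -416)) + S(-2)*(-260 + 736) = (-3387673 - 210*(-317)) + √(4 - 2)*(-260 + 736) = (-3387673 + 66570) + √2*476 = -3321103 + 476*√2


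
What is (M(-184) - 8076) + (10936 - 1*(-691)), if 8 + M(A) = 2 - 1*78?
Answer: 3467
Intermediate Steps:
M(A) = -84 (M(A) = -8 + (2 - 1*78) = -8 + (2 - 78) = -8 - 76 = -84)
(M(-184) - 8076) + (10936 - 1*(-691)) = (-84 - 8076) + (10936 - 1*(-691)) = -8160 + (10936 + 691) = -8160 + 11627 = 3467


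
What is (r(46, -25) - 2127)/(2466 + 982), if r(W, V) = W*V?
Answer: -3277/3448 ≈ -0.95041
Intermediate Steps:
r(W, V) = V*W
(r(46, -25) - 2127)/(2466 + 982) = (-25*46 - 2127)/(2466 + 982) = (-1150 - 2127)/3448 = -3277*1/3448 = -3277/3448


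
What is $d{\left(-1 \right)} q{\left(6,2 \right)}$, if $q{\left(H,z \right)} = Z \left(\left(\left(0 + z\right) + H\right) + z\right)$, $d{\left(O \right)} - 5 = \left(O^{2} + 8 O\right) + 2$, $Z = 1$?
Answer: $0$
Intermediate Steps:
$d{\left(O \right)} = 7 + O^{2} + 8 O$ ($d{\left(O \right)} = 5 + \left(\left(O^{2} + 8 O\right) + 2\right) = 5 + \left(2 + O^{2} + 8 O\right) = 7 + O^{2} + 8 O$)
$q{\left(H,z \right)} = H + 2 z$ ($q{\left(H,z \right)} = 1 \left(\left(\left(0 + z\right) + H\right) + z\right) = 1 \left(\left(z + H\right) + z\right) = 1 \left(\left(H + z\right) + z\right) = 1 \left(H + 2 z\right) = H + 2 z$)
$d{\left(-1 \right)} q{\left(6,2 \right)} = \left(7 + \left(-1\right)^{2} + 8 \left(-1\right)\right) \left(6 + 2 \cdot 2\right) = \left(7 + 1 - 8\right) \left(6 + 4\right) = 0 \cdot 10 = 0$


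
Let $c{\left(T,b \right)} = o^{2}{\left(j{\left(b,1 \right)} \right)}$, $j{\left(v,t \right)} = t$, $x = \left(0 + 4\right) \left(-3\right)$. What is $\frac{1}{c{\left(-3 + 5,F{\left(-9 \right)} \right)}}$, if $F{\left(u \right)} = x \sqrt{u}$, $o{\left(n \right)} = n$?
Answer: $1$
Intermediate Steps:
$x = -12$ ($x = 4 \left(-3\right) = -12$)
$F{\left(u \right)} = - 12 \sqrt{u}$
$c{\left(T,b \right)} = 1$ ($c{\left(T,b \right)} = 1^{2} = 1$)
$\frac{1}{c{\left(-3 + 5,F{\left(-9 \right)} \right)}} = 1^{-1} = 1$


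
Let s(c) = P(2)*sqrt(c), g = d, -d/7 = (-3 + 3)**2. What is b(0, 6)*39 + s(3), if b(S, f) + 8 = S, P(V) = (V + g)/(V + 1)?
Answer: -312 + 2*sqrt(3)/3 ≈ -310.85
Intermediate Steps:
d = 0 (d = -7*(-3 + 3)**2 = -7*0**2 = -7*0 = 0)
g = 0
P(V) = V/(1 + V) (P(V) = (V + 0)/(V + 1) = V/(1 + V))
b(S, f) = -8 + S
s(c) = 2*sqrt(c)/3 (s(c) = (2/(1 + 2))*sqrt(c) = (2/3)*sqrt(c) = (2*(1/3))*sqrt(c) = 2*sqrt(c)/3)
b(0, 6)*39 + s(3) = (-8 + 0)*39 + 2*sqrt(3)/3 = -8*39 + 2*sqrt(3)/3 = -312 + 2*sqrt(3)/3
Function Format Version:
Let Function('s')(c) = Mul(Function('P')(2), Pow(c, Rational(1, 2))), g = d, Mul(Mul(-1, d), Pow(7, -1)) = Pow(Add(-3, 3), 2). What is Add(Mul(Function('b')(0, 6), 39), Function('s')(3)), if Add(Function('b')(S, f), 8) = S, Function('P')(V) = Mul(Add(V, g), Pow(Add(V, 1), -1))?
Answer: Add(-312, Mul(Rational(2, 3), Pow(3, Rational(1, 2)))) ≈ -310.85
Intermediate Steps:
d = 0 (d = Mul(-7, Pow(Add(-3, 3), 2)) = Mul(-7, Pow(0, 2)) = Mul(-7, 0) = 0)
g = 0
Function('P')(V) = Mul(V, Pow(Add(1, V), -1)) (Function('P')(V) = Mul(Add(V, 0), Pow(Add(V, 1), -1)) = Mul(V, Pow(Add(1, V), -1)))
Function('b')(S, f) = Add(-8, S)
Function('s')(c) = Mul(Rational(2, 3), Pow(c, Rational(1, 2))) (Function('s')(c) = Mul(Mul(2, Pow(Add(1, 2), -1)), Pow(c, Rational(1, 2))) = Mul(Mul(2, Pow(3, -1)), Pow(c, Rational(1, 2))) = Mul(Mul(2, Rational(1, 3)), Pow(c, Rational(1, 2))) = Mul(Rational(2, 3), Pow(c, Rational(1, 2))))
Add(Mul(Function('b')(0, 6), 39), Function('s')(3)) = Add(Mul(Add(-8, 0), 39), Mul(Rational(2, 3), Pow(3, Rational(1, 2)))) = Add(Mul(-8, 39), Mul(Rational(2, 3), Pow(3, Rational(1, 2)))) = Add(-312, Mul(Rational(2, 3), Pow(3, Rational(1, 2))))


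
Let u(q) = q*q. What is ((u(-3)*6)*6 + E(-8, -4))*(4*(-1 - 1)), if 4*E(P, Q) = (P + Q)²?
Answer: -2880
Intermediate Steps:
u(q) = q²
E(P, Q) = (P + Q)²/4
((u(-3)*6)*6 + E(-8, -4))*(4*(-1 - 1)) = (((-3)²*6)*6 + (-8 - 4)²/4)*(4*(-1 - 1)) = ((9*6)*6 + (¼)*(-12)²)*(4*(-2)) = (54*6 + (¼)*144)*(-8) = (324 + 36)*(-8) = 360*(-8) = -2880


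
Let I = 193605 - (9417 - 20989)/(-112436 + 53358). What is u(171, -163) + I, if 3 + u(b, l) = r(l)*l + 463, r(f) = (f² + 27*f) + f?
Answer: -100218448036/29539 ≈ -3.3928e+6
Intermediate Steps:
r(f) = f² + 28*f
u(b, l) = 460 + l²*(28 + l) (u(b, l) = -3 + ((l*(28 + l))*l + 463) = -3 + (l²*(28 + l) + 463) = -3 + (463 + l²*(28 + l)) = 460 + l²*(28 + l))
I = 5718892309/29539 (I = 193605 - (-11572)/(-59078) = 193605 - (-11572)*(-1)/59078 = 193605 - 1*5786/29539 = 193605 - 5786/29539 = 5718892309/29539 ≈ 1.9360e+5)
u(171, -163) + I = (460 + (-163)²*(28 - 163)) + 5718892309/29539 = (460 + 26569*(-135)) + 5718892309/29539 = (460 - 3586815) + 5718892309/29539 = -3586355 + 5718892309/29539 = -100218448036/29539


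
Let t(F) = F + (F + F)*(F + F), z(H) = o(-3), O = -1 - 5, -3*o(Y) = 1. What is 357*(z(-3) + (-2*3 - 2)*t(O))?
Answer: -394247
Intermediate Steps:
o(Y) = -⅓ (o(Y) = -⅓*1 = -⅓)
O = -6
z(H) = -⅓
t(F) = F + 4*F² (t(F) = F + (2*F)*(2*F) = F + 4*F²)
357*(z(-3) + (-2*3 - 2)*t(O)) = 357*(-⅓ + (-2*3 - 2)*(-6*(1 + 4*(-6)))) = 357*(-⅓ + (-6 - 2)*(-6*(1 - 24))) = 357*(-⅓ - (-48)*(-23)) = 357*(-⅓ - 8*138) = 357*(-⅓ - 1104) = 357*(-3313/3) = -394247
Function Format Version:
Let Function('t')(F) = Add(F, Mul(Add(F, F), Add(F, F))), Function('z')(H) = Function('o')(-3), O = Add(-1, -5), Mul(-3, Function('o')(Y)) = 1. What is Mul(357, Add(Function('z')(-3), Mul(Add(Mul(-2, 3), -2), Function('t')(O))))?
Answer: -394247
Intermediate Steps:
Function('o')(Y) = Rational(-1, 3) (Function('o')(Y) = Mul(Rational(-1, 3), 1) = Rational(-1, 3))
O = -6
Function('z')(H) = Rational(-1, 3)
Function('t')(F) = Add(F, Mul(4, Pow(F, 2))) (Function('t')(F) = Add(F, Mul(Mul(2, F), Mul(2, F))) = Add(F, Mul(4, Pow(F, 2))))
Mul(357, Add(Function('z')(-3), Mul(Add(Mul(-2, 3), -2), Function('t')(O)))) = Mul(357, Add(Rational(-1, 3), Mul(Add(Mul(-2, 3), -2), Mul(-6, Add(1, Mul(4, -6)))))) = Mul(357, Add(Rational(-1, 3), Mul(Add(-6, -2), Mul(-6, Add(1, -24))))) = Mul(357, Add(Rational(-1, 3), Mul(-8, Mul(-6, -23)))) = Mul(357, Add(Rational(-1, 3), Mul(-8, 138))) = Mul(357, Add(Rational(-1, 3), -1104)) = Mul(357, Rational(-3313, 3)) = -394247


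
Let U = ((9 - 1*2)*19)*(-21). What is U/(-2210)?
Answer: 2793/2210 ≈ 1.2638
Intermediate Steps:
U = -2793 (U = ((9 - 2)*19)*(-21) = (7*19)*(-21) = 133*(-21) = -2793)
U/(-2210) = -2793/(-2210) = -2793*(-1/2210) = 2793/2210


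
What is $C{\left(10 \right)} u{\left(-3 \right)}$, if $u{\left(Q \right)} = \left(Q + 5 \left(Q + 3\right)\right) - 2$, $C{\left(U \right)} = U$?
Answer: $-50$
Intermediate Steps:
$u{\left(Q \right)} = 13 + 6 Q$ ($u{\left(Q \right)} = \left(Q + 5 \left(3 + Q\right)\right) - 2 = \left(Q + \left(15 + 5 Q\right)\right) - 2 = \left(15 + 6 Q\right) - 2 = 13 + 6 Q$)
$C{\left(10 \right)} u{\left(-3 \right)} = 10 \left(13 + 6 \left(-3\right)\right) = 10 \left(13 - 18\right) = 10 \left(-5\right) = -50$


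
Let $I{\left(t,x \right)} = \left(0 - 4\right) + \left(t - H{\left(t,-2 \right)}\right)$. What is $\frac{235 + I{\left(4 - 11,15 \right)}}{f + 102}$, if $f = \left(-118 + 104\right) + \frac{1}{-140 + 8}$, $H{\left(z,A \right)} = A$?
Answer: $\frac{29832}{11615} \approx 2.5684$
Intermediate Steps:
$f = - \frac{1849}{132}$ ($f = -14 + \frac{1}{-132} = -14 - \frac{1}{132} = - \frac{1849}{132} \approx -14.008$)
$I{\left(t,x \right)} = -2 + t$ ($I{\left(t,x \right)} = \left(0 - 4\right) + \left(t - -2\right) = -4 + \left(t + 2\right) = -4 + \left(2 + t\right) = -2 + t$)
$\frac{235 + I{\left(4 - 11,15 \right)}}{f + 102} = \frac{235 + \left(-2 + \left(4 - 11\right)\right)}{- \frac{1849}{132} + 102} = \frac{235 - 9}{\frac{11615}{132}} = \left(235 - 9\right) \frac{132}{11615} = 226 \cdot \frac{132}{11615} = \frac{29832}{11615}$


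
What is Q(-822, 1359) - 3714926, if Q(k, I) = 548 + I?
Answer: -3713019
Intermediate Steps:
Q(-822, 1359) - 3714926 = (548 + 1359) - 3714926 = 1907 - 3714926 = -3713019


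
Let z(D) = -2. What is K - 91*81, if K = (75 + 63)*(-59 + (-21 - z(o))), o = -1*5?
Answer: -18135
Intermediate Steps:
o = -5
K = -10764 (K = (75 + 63)*(-59 + (-21 - 1*(-2))) = 138*(-59 + (-21 + 2)) = 138*(-59 - 19) = 138*(-78) = -10764)
K - 91*81 = -10764 - 91*81 = -10764 - 7371 = -18135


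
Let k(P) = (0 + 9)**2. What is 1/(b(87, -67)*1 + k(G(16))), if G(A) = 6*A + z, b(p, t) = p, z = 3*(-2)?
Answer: 1/168 ≈ 0.0059524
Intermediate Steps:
z = -6
G(A) = -6 + 6*A (G(A) = 6*A - 6 = -6 + 6*A)
k(P) = 81 (k(P) = 9**2 = 81)
1/(b(87, -67)*1 + k(G(16))) = 1/(87*1 + 81) = 1/(87 + 81) = 1/168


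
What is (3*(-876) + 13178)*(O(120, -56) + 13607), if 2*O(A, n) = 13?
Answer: 143622425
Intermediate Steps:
O(A, n) = 13/2 (O(A, n) = (½)*13 = 13/2)
(3*(-876) + 13178)*(O(120, -56) + 13607) = (3*(-876) + 13178)*(13/2 + 13607) = (-2628 + 13178)*(27227/2) = 10550*(27227/2) = 143622425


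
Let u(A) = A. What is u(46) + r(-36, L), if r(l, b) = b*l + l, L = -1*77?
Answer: 2782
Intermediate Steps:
L = -77
r(l, b) = l + b*l
u(46) + r(-36, L) = 46 - 36*(1 - 77) = 46 - 36*(-76) = 46 + 2736 = 2782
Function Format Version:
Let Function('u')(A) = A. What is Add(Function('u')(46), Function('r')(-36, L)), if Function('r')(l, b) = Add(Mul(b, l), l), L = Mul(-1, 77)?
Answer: 2782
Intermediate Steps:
L = -77
Function('r')(l, b) = Add(l, Mul(b, l))
Add(Function('u')(46), Function('r')(-36, L)) = Add(46, Mul(-36, Add(1, -77))) = Add(46, Mul(-36, -76)) = Add(46, 2736) = 2782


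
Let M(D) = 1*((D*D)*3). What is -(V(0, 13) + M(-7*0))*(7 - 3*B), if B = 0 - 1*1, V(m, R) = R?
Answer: -130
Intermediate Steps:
B = -1 (B = 0 - 1 = -1)
M(D) = 3*D**2 (M(D) = 1*(D**2*3) = 1*(3*D**2) = 3*D**2)
-(V(0, 13) + M(-7*0))*(7 - 3*B) = -(13 + 3*(-7*0)**2)*(7 - 3*(-1)) = -(13 + 3*0**2)*(7 + 3) = -(13 + 3*0)*10 = -(13 + 0)*10 = -13*10 = -1*130 = -130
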